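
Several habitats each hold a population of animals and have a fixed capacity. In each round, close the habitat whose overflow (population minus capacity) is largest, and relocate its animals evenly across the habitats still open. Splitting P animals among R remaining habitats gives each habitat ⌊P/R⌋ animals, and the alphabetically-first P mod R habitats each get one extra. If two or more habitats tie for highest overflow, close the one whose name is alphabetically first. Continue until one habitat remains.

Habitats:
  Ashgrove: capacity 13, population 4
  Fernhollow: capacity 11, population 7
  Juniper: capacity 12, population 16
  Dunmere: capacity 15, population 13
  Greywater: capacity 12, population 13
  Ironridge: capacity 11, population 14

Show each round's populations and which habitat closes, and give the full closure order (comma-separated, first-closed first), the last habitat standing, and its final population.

Round 1: Ashgrove=4 Dunmere=13 Fernhollow=7 Greywater=13 Ironridge=14 Juniper=16 → close Juniper (overflow 4)
  16÷5 = 3 each, +1 to first 1
Round 2: Ashgrove=8 Dunmere=16 Fernhollow=10 Greywater=16 Ironridge=17 → close Ironridge (overflow 6)
  17÷4 = 4 each, +1 to first 1
Round 3: Ashgrove=13 Dunmere=20 Fernhollow=14 Greywater=20 → close Greywater (overflow 8)
  20÷3 = 6 each, +1 to first 2
Round 4: Ashgrove=20 Dunmere=27 Fernhollow=20 → close Dunmere (overflow 12)
  27÷2 = 13 each, +1 to first 1
Round 5: Ashgrove=34 Fernhollow=33 → close Fernhollow (overflow 22)
  33÷1 = 33 each, +1 to first 0

Closure order: Juniper, Ironridge, Greywater, Dunmere, Fernhollow
Last habitat: Ashgrove with 67 animals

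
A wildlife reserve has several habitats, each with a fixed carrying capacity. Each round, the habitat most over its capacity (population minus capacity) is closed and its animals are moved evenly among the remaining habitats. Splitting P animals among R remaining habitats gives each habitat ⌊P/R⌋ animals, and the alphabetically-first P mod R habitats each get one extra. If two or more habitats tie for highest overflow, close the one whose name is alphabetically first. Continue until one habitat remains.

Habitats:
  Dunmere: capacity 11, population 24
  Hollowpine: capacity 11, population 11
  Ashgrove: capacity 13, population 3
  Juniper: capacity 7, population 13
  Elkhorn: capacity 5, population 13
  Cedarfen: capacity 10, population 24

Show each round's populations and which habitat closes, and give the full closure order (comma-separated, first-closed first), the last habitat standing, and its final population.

Closure order: Cedarfen, Dunmere, Elkhorn, Juniper, Hollowpine
Last habitat: Ashgrove with 88 animals

Round 1: Ashgrove=3 Cedarfen=24 Dunmere=24 Elkhorn=13 Hollowpine=11 Juniper=13 → close Cedarfen (overflow 14)
  24÷5 = 4 each, +1 to first 4
Round 2: Ashgrove=8 Dunmere=29 Elkhorn=18 Hollowpine=16 Juniper=17 → close Dunmere (overflow 18)
  29÷4 = 7 each, +1 to first 1
Round 3: Ashgrove=16 Elkhorn=25 Hollowpine=23 Juniper=24 → close Elkhorn (overflow 20)
  25÷3 = 8 each, +1 to first 1
Round 4: Ashgrove=25 Hollowpine=31 Juniper=32 → close Juniper (overflow 25)
  32÷2 = 16 each, +1 to first 0
Round 5: Ashgrove=41 Hollowpine=47 → close Hollowpine (overflow 36)
  47÷1 = 47 each, +1 to first 0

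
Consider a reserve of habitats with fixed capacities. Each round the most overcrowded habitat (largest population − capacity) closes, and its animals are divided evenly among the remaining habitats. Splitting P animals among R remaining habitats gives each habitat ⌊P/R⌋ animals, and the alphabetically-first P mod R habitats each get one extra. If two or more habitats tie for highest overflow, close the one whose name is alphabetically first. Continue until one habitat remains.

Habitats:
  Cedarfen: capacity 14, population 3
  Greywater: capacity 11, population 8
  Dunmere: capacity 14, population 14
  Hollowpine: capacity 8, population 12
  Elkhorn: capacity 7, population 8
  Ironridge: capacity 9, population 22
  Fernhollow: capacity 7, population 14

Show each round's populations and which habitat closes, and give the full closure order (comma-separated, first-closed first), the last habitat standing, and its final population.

Closure order: Ironridge, Fernhollow, Hollowpine, Dunmere, Elkhorn, Greywater
Last habitat: Cedarfen with 81 animals

Round 1: Cedarfen=3 Dunmere=14 Elkhorn=8 Fernhollow=14 Greywater=8 Hollowpine=12 Ironridge=22 → close Ironridge (overflow 13)
  22÷6 = 3 each, +1 to first 4
Round 2: Cedarfen=7 Dunmere=18 Elkhorn=12 Fernhollow=18 Greywater=11 Hollowpine=15 → close Fernhollow (overflow 11)
  18÷5 = 3 each, +1 to first 3
Round 3: Cedarfen=11 Dunmere=22 Elkhorn=16 Greywater=14 Hollowpine=18 → close Hollowpine (overflow 10)
  18÷4 = 4 each, +1 to first 2
Round 4: Cedarfen=16 Dunmere=27 Elkhorn=20 Greywater=18 → close Dunmere (overflow 13)
  27÷3 = 9 each, +1 to first 0
Round 5: Cedarfen=25 Elkhorn=29 Greywater=27 → close Elkhorn (overflow 22)
  29÷2 = 14 each, +1 to first 1
Round 6: Cedarfen=40 Greywater=41 → close Greywater (overflow 30)
  41÷1 = 41 each, +1 to first 0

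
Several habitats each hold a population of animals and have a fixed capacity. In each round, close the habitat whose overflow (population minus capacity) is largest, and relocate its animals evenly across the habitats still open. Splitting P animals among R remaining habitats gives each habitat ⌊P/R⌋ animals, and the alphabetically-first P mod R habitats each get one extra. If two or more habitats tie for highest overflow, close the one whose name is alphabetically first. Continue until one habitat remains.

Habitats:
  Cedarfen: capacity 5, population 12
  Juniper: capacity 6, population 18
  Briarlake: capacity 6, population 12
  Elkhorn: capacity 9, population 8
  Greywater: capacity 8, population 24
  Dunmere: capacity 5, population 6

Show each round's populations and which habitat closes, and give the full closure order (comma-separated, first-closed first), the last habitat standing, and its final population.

Round 1: Briarlake=12 Cedarfen=12 Dunmere=6 Elkhorn=8 Greywater=24 Juniper=18 → close Greywater (overflow 16)
  24÷5 = 4 each, +1 to first 4
Round 2: Briarlake=17 Cedarfen=17 Dunmere=11 Elkhorn=13 Juniper=22 → close Juniper (overflow 16)
  22÷4 = 5 each, +1 to first 2
Round 3: Briarlake=23 Cedarfen=23 Dunmere=16 Elkhorn=18 → close Cedarfen (overflow 18)
  23÷3 = 7 each, +1 to first 2
Round 4: Briarlake=31 Dunmere=24 Elkhorn=25 → close Briarlake (overflow 25)
  31÷2 = 15 each, +1 to first 1
Round 5: Dunmere=40 Elkhorn=40 → close Dunmere (overflow 35)
  40÷1 = 40 each, +1 to first 0

Closure order: Greywater, Juniper, Cedarfen, Briarlake, Dunmere
Last habitat: Elkhorn with 80 animals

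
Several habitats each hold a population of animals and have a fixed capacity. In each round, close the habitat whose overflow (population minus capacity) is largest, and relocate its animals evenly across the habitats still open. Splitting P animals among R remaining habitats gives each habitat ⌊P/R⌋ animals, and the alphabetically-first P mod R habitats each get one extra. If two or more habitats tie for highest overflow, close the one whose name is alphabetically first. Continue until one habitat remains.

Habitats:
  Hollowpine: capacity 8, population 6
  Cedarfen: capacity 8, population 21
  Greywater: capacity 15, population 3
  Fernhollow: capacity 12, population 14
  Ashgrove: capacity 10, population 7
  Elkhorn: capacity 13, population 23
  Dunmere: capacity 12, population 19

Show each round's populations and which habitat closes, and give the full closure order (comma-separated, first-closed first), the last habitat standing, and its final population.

Round 1: Ashgrove=7 Cedarfen=21 Dunmere=19 Elkhorn=23 Fernhollow=14 Greywater=3 Hollowpine=6 → close Cedarfen (overflow 13)
  21÷6 = 3 each, +1 to first 3
Round 2: Ashgrove=11 Dunmere=23 Elkhorn=27 Fernhollow=17 Greywater=6 Hollowpine=9 → close Elkhorn (overflow 14)
  27÷5 = 5 each, +1 to first 2
Round 3: Ashgrove=17 Dunmere=29 Fernhollow=22 Greywater=11 Hollowpine=14 → close Dunmere (overflow 17)
  29÷4 = 7 each, +1 to first 1
Round 4: Ashgrove=25 Fernhollow=29 Greywater=18 Hollowpine=21 → close Fernhollow (overflow 17)
  29÷3 = 9 each, +1 to first 2
Round 5: Ashgrove=35 Greywater=28 Hollowpine=30 → close Ashgrove (overflow 25)
  35÷2 = 17 each, +1 to first 1
Round 6: Greywater=46 Hollowpine=47 → close Hollowpine (overflow 39)
  47÷1 = 47 each, +1 to first 0

Closure order: Cedarfen, Elkhorn, Dunmere, Fernhollow, Ashgrove, Hollowpine
Last habitat: Greywater with 93 animals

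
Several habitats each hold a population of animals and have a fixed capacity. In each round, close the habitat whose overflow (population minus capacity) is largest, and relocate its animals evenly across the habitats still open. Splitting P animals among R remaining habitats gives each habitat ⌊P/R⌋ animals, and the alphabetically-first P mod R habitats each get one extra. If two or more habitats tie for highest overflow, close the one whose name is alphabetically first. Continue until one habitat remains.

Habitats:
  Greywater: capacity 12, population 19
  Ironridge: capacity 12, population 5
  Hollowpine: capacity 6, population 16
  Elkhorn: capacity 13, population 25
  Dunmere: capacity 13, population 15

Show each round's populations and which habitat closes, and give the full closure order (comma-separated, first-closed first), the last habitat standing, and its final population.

Closure order: Elkhorn, Hollowpine, Greywater, Dunmere
Last habitat: Ironridge with 80 animals

Round 1: Dunmere=15 Elkhorn=25 Greywater=19 Hollowpine=16 Ironridge=5 → close Elkhorn (overflow 12)
  25÷4 = 6 each, +1 to first 1
Round 2: Dunmere=22 Greywater=25 Hollowpine=22 Ironridge=11 → close Hollowpine (overflow 16)
  22÷3 = 7 each, +1 to first 1
Round 3: Dunmere=30 Greywater=32 Ironridge=18 → close Greywater (overflow 20)
  32÷2 = 16 each, +1 to first 0
Round 4: Dunmere=46 Ironridge=34 → close Dunmere (overflow 33)
  46÷1 = 46 each, +1 to first 0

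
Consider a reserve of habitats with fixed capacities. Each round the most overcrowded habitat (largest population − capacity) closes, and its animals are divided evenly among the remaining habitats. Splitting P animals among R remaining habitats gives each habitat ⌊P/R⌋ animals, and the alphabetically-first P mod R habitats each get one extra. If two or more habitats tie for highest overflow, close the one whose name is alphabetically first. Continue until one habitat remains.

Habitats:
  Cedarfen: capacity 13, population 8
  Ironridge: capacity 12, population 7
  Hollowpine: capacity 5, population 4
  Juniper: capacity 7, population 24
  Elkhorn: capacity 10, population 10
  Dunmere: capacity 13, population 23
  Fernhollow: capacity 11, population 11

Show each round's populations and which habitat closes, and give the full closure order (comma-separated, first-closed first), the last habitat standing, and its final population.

Round 1: Cedarfen=8 Dunmere=23 Elkhorn=10 Fernhollow=11 Hollowpine=4 Ironridge=7 Juniper=24 → close Juniper (overflow 17)
  24÷6 = 4 each, +1 to first 0
Round 2: Cedarfen=12 Dunmere=27 Elkhorn=14 Fernhollow=15 Hollowpine=8 Ironridge=11 → close Dunmere (overflow 14)
  27÷5 = 5 each, +1 to first 2
Round 3: Cedarfen=18 Elkhorn=20 Fernhollow=20 Hollowpine=13 Ironridge=16 → close Elkhorn (overflow 10)
  20÷4 = 5 each, +1 to first 0
Round 4: Cedarfen=23 Fernhollow=25 Hollowpine=18 Ironridge=21 → close Fernhollow (overflow 14)
  25÷3 = 8 each, +1 to first 1
Round 5: Cedarfen=32 Hollowpine=26 Ironridge=29 → close Hollowpine (overflow 21)
  26÷2 = 13 each, +1 to first 0
Round 6: Cedarfen=45 Ironridge=42 → close Cedarfen (overflow 32)
  45÷1 = 45 each, +1 to first 0

Closure order: Juniper, Dunmere, Elkhorn, Fernhollow, Hollowpine, Cedarfen
Last habitat: Ironridge with 87 animals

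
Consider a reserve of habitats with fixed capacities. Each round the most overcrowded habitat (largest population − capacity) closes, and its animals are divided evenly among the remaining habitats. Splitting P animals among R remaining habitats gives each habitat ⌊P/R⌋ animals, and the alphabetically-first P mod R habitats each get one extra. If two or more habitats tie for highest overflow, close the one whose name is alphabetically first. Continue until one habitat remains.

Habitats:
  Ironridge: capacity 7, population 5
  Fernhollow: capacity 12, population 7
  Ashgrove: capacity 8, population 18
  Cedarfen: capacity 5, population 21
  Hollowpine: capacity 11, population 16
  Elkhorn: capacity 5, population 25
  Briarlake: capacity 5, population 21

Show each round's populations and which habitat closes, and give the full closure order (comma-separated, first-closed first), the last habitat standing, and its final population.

Closure order: Elkhorn, Briarlake, Cedarfen, Ashgrove, Hollowpine, Ironridge
Last habitat: Fernhollow with 113 animals

Round 1: Ashgrove=18 Briarlake=21 Cedarfen=21 Elkhorn=25 Fernhollow=7 Hollowpine=16 Ironridge=5 → close Elkhorn (overflow 20)
  25÷6 = 4 each, +1 to first 1
Round 2: Ashgrove=23 Briarlake=25 Cedarfen=25 Fernhollow=11 Hollowpine=20 Ironridge=9 → close Briarlake (overflow 20)
  25÷5 = 5 each, +1 to first 0
Round 3: Ashgrove=28 Cedarfen=30 Fernhollow=16 Hollowpine=25 Ironridge=14 → close Cedarfen (overflow 25)
  30÷4 = 7 each, +1 to first 2
Round 4: Ashgrove=36 Fernhollow=24 Hollowpine=32 Ironridge=21 → close Ashgrove (overflow 28)
  36÷3 = 12 each, +1 to first 0
Round 5: Fernhollow=36 Hollowpine=44 Ironridge=33 → close Hollowpine (overflow 33)
  44÷2 = 22 each, +1 to first 0
Round 6: Fernhollow=58 Ironridge=55 → close Ironridge (overflow 48)
  55÷1 = 55 each, +1 to first 0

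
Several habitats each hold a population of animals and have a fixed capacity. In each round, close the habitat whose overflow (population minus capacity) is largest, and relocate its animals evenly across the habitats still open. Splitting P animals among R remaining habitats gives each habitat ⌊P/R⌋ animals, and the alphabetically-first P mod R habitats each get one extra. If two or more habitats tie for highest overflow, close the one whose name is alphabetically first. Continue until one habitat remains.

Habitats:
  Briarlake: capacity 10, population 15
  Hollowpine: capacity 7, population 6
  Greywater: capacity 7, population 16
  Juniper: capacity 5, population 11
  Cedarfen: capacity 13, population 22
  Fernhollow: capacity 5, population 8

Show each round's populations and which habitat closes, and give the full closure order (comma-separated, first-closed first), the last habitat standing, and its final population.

Closure order: Cedarfen, Greywater, Briarlake, Juniper, Fernhollow
Last habitat: Hollowpine with 78 animals

Round 1: Briarlake=15 Cedarfen=22 Fernhollow=8 Greywater=16 Hollowpine=6 Juniper=11 → close Cedarfen (overflow 9)
  22÷5 = 4 each, +1 to first 2
Round 2: Briarlake=20 Fernhollow=13 Greywater=20 Hollowpine=10 Juniper=15 → close Greywater (overflow 13)
  20÷4 = 5 each, +1 to first 0
Round 3: Briarlake=25 Fernhollow=18 Hollowpine=15 Juniper=20 → close Briarlake (overflow 15)
  25÷3 = 8 each, +1 to first 1
Round 4: Fernhollow=27 Hollowpine=23 Juniper=28 → close Juniper (overflow 23)
  28÷2 = 14 each, +1 to first 0
Round 5: Fernhollow=41 Hollowpine=37 → close Fernhollow (overflow 36)
  41÷1 = 41 each, +1 to first 0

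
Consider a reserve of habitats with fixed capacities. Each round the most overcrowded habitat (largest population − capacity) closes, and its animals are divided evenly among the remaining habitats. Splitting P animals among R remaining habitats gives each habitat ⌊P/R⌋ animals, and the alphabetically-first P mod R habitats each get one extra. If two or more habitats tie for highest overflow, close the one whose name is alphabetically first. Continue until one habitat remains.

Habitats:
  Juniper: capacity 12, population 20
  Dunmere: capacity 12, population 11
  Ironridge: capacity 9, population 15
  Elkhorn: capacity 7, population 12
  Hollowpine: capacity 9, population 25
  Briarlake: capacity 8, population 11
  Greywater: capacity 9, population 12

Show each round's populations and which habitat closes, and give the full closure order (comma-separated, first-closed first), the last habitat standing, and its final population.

Closure order: Hollowpine, Juniper, Elkhorn, Briarlake, Ironridge, Greywater
Last habitat: Dunmere with 106 animals

Round 1: Briarlake=11 Dunmere=11 Elkhorn=12 Greywater=12 Hollowpine=25 Ironridge=15 Juniper=20 → close Hollowpine (overflow 16)
  25÷6 = 4 each, +1 to first 1
Round 2: Briarlake=16 Dunmere=15 Elkhorn=16 Greywater=16 Ironridge=19 Juniper=24 → close Juniper (overflow 12)
  24÷5 = 4 each, +1 to first 4
Round 3: Briarlake=21 Dunmere=20 Elkhorn=21 Greywater=21 Ironridge=23 → close Elkhorn (overflow 14)
  21÷4 = 5 each, +1 to first 1
Round 4: Briarlake=27 Dunmere=25 Greywater=26 Ironridge=28 → close Briarlake (overflow 19)
  27÷3 = 9 each, +1 to first 0
Round 5: Dunmere=34 Greywater=35 Ironridge=37 → close Ironridge (overflow 28)
  37÷2 = 18 each, +1 to first 1
Round 6: Dunmere=53 Greywater=53 → close Greywater (overflow 44)
  53÷1 = 53 each, +1 to first 0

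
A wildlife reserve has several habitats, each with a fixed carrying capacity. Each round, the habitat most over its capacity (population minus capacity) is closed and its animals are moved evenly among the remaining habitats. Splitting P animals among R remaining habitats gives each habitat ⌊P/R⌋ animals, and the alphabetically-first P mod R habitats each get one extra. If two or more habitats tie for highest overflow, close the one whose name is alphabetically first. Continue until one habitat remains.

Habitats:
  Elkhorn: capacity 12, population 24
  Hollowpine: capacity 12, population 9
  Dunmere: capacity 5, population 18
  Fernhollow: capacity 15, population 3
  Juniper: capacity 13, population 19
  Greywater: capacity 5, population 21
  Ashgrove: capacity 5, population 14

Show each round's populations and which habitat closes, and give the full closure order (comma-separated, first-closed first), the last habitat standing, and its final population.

Closure order: Greywater, Dunmere, Elkhorn, Ashgrove, Juniper, Hollowpine
Last habitat: Fernhollow with 108 animals

Round 1: Ashgrove=14 Dunmere=18 Elkhorn=24 Fernhollow=3 Greywater=21 Hollowpine=9 Juniper=19 → close Greywater (overflow 16)
  21÷6 = 3 each, +1 to first 3
Round 2: Ashgrove=18 Dunmere=22 Elkhorn=28 Fernhollow=6 Hollowpine=12 Juniper=22 → close Dunmere (overflow 17)
  22÷5 = 4 each, +1 to first 2
Round 3: Ashgrove=23 Elkhorn=33 Fernhollow=10 Hollowpine=16 Juniper=26 → close Elkhorn (overflow 21)
  33÷4 = 8 each, +1 to first 1
Round 4: Ashgrove=32 Fernhollow=18 Hollowpine=24 Juniper=34 → close Ashgrove (overflow 27)
  32÷3 = 10 each, +1 to first 2
Round 5: Fernhollow=29 Hollowpine=35 Juniper=44 → close Juniper (overflow 31)
  44÷2 = 22 each, +1 to first 0
Round 6: Fernhollow=51 Hollowpine=57 → close Hollowpine (overflow 45)
  57÷1 = 57 each, +1 to first 0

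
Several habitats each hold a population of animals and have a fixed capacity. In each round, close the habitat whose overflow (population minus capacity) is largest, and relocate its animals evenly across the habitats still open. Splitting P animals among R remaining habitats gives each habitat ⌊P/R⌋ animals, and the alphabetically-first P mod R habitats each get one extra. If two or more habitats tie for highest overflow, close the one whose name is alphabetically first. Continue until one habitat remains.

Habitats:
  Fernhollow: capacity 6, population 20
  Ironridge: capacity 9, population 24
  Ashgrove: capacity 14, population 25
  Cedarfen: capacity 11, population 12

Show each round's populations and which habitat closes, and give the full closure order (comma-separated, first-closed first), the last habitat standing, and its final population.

Closure order: Ironridge, Fernhollow, Ashgrove
Last habitat: Cedarfen with 81 animals

Round 1: Ashgrove=25 Cedarfen=12 Fernhollow=20 Ironridge=24 → close Ironridge (overflow 15)
  24÷3 = 8 each, +1 to first 0
Round 2: Ashgrove=33 Cedarfen=20 Fernhollow=28 → close Fernhollow (overflow 22)
  28÷2 = 14 each, +1 to first 0
Round 3: Ashgrove=47 Cedarfen=34 → close Ashgrove (overflow 33)
  47÷1 = 47 each, +1 to first 0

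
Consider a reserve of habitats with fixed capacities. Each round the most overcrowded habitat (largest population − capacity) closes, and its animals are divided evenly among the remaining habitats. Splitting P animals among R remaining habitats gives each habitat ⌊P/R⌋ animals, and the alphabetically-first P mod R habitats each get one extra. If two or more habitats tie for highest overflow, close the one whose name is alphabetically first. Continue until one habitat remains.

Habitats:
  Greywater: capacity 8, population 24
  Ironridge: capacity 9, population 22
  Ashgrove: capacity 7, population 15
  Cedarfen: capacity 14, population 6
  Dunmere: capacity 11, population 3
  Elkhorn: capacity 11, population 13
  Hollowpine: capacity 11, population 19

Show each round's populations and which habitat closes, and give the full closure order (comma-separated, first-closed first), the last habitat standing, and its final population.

Round 1: Ashgrove=15 Cedarfen=6 Dunmere=3 Elkhorn=13 Greywater=24 Hollowpine=19 Ironridge=22 → close Greywater (overflow 16)
  24÷6 = 4 each, +1 to first 0
Round 2: Ashgrove=19 Cedarfen=10 Dunmere=7 Elkhorn=17 Hollowpine=23 Ironridge=26 → close Ironridge (overflow 17)
  26÷5 = 5 each, +1 to first 1
Round 3: Ashgrove=25 Cedarfen=15 Dunmere=12 Elkhorn=22 Hollowpine=28 → close Ashgrove (overflow 18)
  25÷4 = 6 each, +1 to first 1
Round 4: Cedarfen=22 Dunmere=18 Elkhorn=28 Hollowpine=34 → close Hollowpine (overflow 23)
  34÷3 = 11 each, +1 to first 1
Round 5: Cedarfen=34 Dunmere=29 Elkhorn=39 → close Elkhorn (overflow 28)
  39÷2 = 19 each, +1 to first 1
Round 6: Cedarfen=54 Dunmere=48 → close Cedarfen (overflow 40)
  54÷1 = 54 each, +1 to first 0

Closure order: Greywater, Ironridge, Ashgrove, Hollowpine, Elkhorn, Cedarfen
Last habitat: Dunmere with 102 animals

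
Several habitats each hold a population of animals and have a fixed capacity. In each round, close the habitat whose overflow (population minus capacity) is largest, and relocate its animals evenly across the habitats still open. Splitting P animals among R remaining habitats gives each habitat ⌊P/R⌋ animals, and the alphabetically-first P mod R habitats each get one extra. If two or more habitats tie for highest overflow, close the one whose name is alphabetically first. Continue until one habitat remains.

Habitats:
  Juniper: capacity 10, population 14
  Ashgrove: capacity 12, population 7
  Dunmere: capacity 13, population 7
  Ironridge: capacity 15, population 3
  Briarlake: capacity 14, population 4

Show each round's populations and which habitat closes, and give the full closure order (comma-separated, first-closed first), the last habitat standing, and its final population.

Closure order: Juniper, Ashgrove, Dunmere, Briarlake
Last habitat: Ironridge with 35 animals

Round 1: Ashgrove=7 Briarlake=4 Dunmere=7 Ironridge=3 Juniper=14 → close Juniper (overflow 4)
  14÷4 = 3 each, +1 to first 2
Round 2: Ashgrove=11 Briarlake=8 Dunmere=10 Ironridge=6 → close Ashgrove (overflow -1)
  11÷3 = 3 each, +1 to first 2
Round 3: Briarlake=12 Dunmere=14 Ironridge=9 → close Dunmere (overflow 1)
  14÷2 = 7 each, +1 to first 0
Round 4: Briarlake=19 Ironridge=16 → close Briarlake (overflow 5)
  19÷1 = 19 each, +1 to first 0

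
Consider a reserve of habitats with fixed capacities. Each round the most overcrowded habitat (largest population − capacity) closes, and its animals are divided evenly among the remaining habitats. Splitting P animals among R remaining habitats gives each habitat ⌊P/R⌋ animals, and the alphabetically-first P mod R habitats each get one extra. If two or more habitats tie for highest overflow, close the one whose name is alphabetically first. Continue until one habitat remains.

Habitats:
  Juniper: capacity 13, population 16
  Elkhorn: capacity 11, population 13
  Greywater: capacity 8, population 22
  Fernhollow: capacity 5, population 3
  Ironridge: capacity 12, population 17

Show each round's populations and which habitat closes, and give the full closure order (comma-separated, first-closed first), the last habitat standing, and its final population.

Round 1: Elkhorn=13 Fernhollow=3 Greywater=22 Ironridge=17 Juniper=16 → close Greywater (overflow 14)
  22÷4 = 5 each, +1 to first 2
Round 2: Elkhorn=19 Fernhollow=9 Ironridge=22 Juniper=21 → close Ironridge (overflow 10)
  22÷3 = 7 each, +1 to first 1
Round 3: Elkhorn=27 Fernhollow=16 Juniper=28 → close Elkhorn (overflow 16)
  27÷2 = 13 each, +1 to first 1
Round 4: Fernhollow=30 Juniper=41 → close Juniper (overflow 28)
  41÷1 = 41 each, +1 to first 0

Closure order: Greywater, Ironridge, Elkhorn, Juniper
Last habitat: Fernhollow with 71 animals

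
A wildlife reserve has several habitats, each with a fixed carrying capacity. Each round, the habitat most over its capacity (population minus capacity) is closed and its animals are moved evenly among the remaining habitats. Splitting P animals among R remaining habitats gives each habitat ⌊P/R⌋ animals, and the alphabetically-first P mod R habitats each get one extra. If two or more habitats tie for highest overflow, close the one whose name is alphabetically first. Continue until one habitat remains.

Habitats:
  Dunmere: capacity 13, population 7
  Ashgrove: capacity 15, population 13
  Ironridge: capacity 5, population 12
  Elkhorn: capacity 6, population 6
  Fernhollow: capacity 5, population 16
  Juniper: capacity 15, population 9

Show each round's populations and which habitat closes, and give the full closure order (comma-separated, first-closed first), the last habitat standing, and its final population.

Round 1: Ashgrove=13 Dunmere=7 Elkhorn=6 Fernhollow=16 Ironridge=12 Juniper=9 → close Fernhollow (overflow 11)
  16÷5 = 3 each, +1 to first 1
Round 2: Ashgrove=17 Dunmere=10 Elkhorn=9 Ironridge=15 Juniper=12 → close Ironridge (overflow 10)
  15÷4 = 3 each, +1 to first 3
Round 3: Ashgrove=21 Dunmere=14 Elkhorn=13 Juniper=15 → close Elkhorn (overflow 7)
  13÷3 = 4 each, +1 to first 1
Round 4: Ashgrove=26 Dunmere=18 Juniper=19 → close Ashgrove (overflow 11)
  26÷2 = 13 each, +1 to first 0
Round 5: Dunmere=31 Juniper=32 → close Dunmere (overflow 18)
  31÷1 = 31 each, +1 to first 0

Closure order: Fernhollow, Ironridge, Elkhorn, Ashgrove, Dunmere
Last habitat: Juniper with 63 animals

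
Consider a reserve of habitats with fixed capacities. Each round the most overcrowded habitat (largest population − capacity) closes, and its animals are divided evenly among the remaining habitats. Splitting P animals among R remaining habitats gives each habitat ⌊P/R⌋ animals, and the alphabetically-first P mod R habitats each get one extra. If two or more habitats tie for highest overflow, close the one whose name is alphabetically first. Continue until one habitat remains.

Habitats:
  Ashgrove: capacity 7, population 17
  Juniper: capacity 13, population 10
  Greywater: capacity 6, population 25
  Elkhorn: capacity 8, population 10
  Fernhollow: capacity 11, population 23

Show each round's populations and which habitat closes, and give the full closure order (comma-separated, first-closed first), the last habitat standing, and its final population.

Round 1: Ashgrove=17 Elkhorn=10 Fernhollow=23 Greywater=25 Juniper=10 → close Greywater (overflow 19)
  25÷4 = 6 each, +1 to first 1
Round 2: Ashgrove=24 Elkhorn=16 Fernhollow=29 Juniper=16 → close Fernhollow (overflow 18)
  29÷3 = 9 each, +1 to first 2
Round 3: Ashgrove=34 Elkhorn=26 Juniper=25 → close Ashgrove (overflow 27)
  34÷2 = 17 each, +1 to first 0
Round 4: Elkhorn=43 Juniper=42 → close Elkhorn (overflow 35)
  43÷1 = 43 each, +1 to first 0

Closure order: Greywater, Fernhollow, Ashgrove, Elkhorn
Last habitat: Juniper with 85 animals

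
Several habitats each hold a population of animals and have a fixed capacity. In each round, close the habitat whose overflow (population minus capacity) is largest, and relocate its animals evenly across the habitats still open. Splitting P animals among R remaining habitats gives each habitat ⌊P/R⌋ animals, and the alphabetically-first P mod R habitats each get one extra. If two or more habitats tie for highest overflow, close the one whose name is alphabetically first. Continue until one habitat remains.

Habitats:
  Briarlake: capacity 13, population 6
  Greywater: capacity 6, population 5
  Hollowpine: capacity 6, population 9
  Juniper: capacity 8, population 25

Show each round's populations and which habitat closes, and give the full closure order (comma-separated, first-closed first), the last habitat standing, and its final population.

Round 1: Briarlake=6 Greywater=5 Hollowpine=9 Juniper=25 → close Juniper (overflow 17)
  25÷3 = 8 each, +1 to first 1
Round 2: Briarlake=15 Greywater=13 Hollowpine=17 → close Hollowpine (overflow 11)
  17÷2 = 8 each, +1 to first 1
Round 3: Briarlake=24 Greywater=21 → close Greywater (overflow 15)
  21÷1 = 21 each, +1 to first 0

Closure order: Juniper, Hollowpine, Greywater
Last habitat: Briarlake with 45 animals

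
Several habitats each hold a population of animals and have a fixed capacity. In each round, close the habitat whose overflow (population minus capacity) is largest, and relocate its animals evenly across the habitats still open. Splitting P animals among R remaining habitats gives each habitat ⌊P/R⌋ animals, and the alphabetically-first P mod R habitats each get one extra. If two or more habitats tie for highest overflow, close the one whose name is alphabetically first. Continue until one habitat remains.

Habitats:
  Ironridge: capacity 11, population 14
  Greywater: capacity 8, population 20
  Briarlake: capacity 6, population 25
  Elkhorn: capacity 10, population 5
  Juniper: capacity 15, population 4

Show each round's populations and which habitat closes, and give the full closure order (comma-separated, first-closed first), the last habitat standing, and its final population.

Closure order: Briarlake, Greywater, Ironridge, Elkhorn
Last habitat: Juniper with 68 animals

Round 1: Briarlake=25 Elkhorn=5 Greywater=20 Ironridge=14 Juniper=4 → close Briarlake (overflow 19)
  25÷4 = 6 each, +1 to first 1
Round 2: Elkhorn=12 Greywater=26 Ironridge=20 Juniper=10 → close Greywater (overflow 18)
  26÷3 = 8 each, +1 to first 2
Round 3: Elkhorn=21 Ironridge=29 Juniper=18 → close Ironridge (overflow 18)
  29÷2 = 14 each, +1 to first 1
Round 4: Elkhorn=36 Juniper=32 → close Elkhorn (overflow 26)
  36÷1 = 36 each, +1 to first 0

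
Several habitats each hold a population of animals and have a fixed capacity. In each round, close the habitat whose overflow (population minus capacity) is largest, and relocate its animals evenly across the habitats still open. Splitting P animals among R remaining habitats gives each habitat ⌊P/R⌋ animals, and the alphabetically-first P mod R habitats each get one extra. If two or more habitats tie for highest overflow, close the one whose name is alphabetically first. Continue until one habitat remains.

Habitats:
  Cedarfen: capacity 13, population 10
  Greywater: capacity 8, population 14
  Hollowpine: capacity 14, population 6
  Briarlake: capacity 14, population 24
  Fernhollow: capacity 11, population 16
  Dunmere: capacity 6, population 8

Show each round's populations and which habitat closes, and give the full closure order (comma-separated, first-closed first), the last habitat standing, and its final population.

Round 1: Briarlake=24 Cedarfen=10 Dunmere=8 Fernhollow=16 Greywater=14 Hollowpine=6 → close Briarlake (overflow 10)
  24÷5 = 4 each, +1 to first 4
Round 2: Cedarfen=15 Dunmere=13 Fernhollow=21 Greywater=19 Hollowpine=10 → close Greywater (overflow 11)
  19÷4 = 4 each, +1 to first 3
Round 3: Cedarfen=20 Dunmere=18 Fernhollow=26 Hollowpine=14 → close Fernhollow (overflow 15)
  26÷3 = 8 each, +1 to first 2
Round 4: Cedarfen=29 Dunmere=27 Hollowpine=22 → close Dunmere (overflow 21)
  27÷2 = 13 each, +1 to first 1
Round 5: Cedarfen=43 Hollowpine=35 → close Cedarfen (overflow 30)
  43÷1 = 43 each, +1 to first 0

Closure order: Briarlake, Greywater, Fernhollow, Dunmere, Cedarfen
Last habitat: Hollowpine with 78 animals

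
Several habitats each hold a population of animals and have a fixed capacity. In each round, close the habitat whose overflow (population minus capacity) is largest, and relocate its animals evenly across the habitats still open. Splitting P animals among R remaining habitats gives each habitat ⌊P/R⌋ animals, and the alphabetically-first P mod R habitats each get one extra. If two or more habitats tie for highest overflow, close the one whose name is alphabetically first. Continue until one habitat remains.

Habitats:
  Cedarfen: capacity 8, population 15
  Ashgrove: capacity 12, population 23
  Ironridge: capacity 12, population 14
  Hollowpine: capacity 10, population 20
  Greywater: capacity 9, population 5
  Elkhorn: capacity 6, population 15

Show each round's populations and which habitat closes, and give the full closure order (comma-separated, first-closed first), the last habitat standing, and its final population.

Closure order: Ashgrove, Elkhorn, Hollowpine, Cedarfen, Ironridge
Last habitat: Greywater with 92 animals

Round 1: Ashgrove=23 Cedarfen=15 Elkhorn=15 Greywater=5 Hollowpine=20 Ironridge=14 → close Ashgrove (overflow 11)
  23÷5 = 4 each, +1 to first 3
Round 2: Cedarfen=20 Elkhorn=20 Greywater=10 Hollowpine=24 Ironridge=18 → close Elkhorn (overflow 14)
  20÷4 = 5 each, +1 to first 0
Round 3: Cedarfen=25 Greywater=15 Hollowpine=29 Ironridge=23 → close Hollowpine (overflow 19)
  29÷3 = 9 each, +1 to first 2
Round 4: Cedarfen=35 Greywater=25 Ironridge=32 → close Cedarfen (overflow 27)
  35÷2 = 17 each, +1 to first 1
Round 5: Greywater=43 Ironridge=49 → close Ironridge (overflow 37)
  49÷1 = 49 each, +1 to first 0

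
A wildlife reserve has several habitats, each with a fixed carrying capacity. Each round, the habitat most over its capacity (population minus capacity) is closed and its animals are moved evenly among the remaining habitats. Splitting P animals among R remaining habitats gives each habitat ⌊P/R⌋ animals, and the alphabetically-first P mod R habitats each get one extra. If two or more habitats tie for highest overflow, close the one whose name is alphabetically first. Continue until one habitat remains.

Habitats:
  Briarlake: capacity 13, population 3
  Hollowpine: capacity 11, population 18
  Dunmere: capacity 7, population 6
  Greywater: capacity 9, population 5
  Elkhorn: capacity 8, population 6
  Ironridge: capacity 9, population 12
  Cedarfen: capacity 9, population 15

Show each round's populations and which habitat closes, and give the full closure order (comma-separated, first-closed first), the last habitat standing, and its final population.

Closure order: Hollowpine, Cedarfen, Ironridge, Dunmere, Elkhorn, Greywater
Last habitat: Briarlake with 65 animals

Round 1: Briarlake=3 Cedarfen=15 Dunmere=6 Elkhorn=6 Greywater=5 Hollowpine=18 Ironridge=12 → close Hollowpine (overflow 7)
  18÷6 = 3 each, +1 to first 0
Round 2: Briarlake=6 Cedarfen=18 Dunmere=9 Elkhorn=9 Greywater=8 Ironridge=15 → close Cedarfen (overflow 9)
  18÷5 = 3 each, +1 to first 3
Round 3: Briarlake=10 Dunmere=13 Elkhorn=13 Greywater=11 Ironridge=18 → close Ironridge (overflow 9)
  18÷4 = 4 each, +1 to first 2
Round 4: Briarlake=15 Dunmere=18 Elkhorn=17 Greywater=15 → close Dunmere (overflow 11)
  18÷3 = 6 each, +1 to first 0
Round 5: Briarlake=21 Elkhorn=23 Greywater=21 → close Elkhorn (overflow 15)
  23÷2 = 11 each, +1 to first 1
Round 6: Briarlake=33 Greywater=32 → close Greywater (overflow 23)
  32÷1 = 32 each, +1 to first 0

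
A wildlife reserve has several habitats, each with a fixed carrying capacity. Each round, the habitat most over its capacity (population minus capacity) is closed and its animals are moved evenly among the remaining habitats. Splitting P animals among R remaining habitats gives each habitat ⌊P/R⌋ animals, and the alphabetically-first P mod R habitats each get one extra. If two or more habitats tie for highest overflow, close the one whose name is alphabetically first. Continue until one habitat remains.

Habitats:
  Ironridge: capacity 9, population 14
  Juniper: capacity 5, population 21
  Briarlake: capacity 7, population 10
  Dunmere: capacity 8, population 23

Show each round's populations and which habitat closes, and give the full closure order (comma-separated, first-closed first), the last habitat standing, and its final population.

Round 1: Briarlake=10 Dunmere=23 Ironridge=14 Juniper=21 → close Juniper (overflow 16)
  21÷3 = 7 each, +1 to first 0
Round 2: Briarlake=17 Dunmere=30 Ironridge=21 → close Dunmere (overflow 22)
  30÷2 = 15 each, +1 to first 0
Round 3: Briarlake=32 Ironridge=36 → close Ironridge (overflow 27)
  36÷1 = 36 each, +1 to first 0

Closure order: Juniper, Dunmere, Ironridge
Last habitat: Briarlake with 68 animals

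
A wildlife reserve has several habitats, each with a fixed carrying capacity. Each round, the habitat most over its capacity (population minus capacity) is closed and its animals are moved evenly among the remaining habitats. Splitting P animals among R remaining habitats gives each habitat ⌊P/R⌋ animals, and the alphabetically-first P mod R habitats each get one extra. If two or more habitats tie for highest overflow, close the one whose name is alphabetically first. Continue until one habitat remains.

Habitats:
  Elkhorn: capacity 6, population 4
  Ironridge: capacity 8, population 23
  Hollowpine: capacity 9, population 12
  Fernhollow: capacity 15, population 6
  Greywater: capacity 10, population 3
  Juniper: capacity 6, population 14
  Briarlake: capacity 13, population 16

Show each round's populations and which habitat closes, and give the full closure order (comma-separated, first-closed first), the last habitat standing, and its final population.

Round 1: Briarlake=16 Elkhorn=4 Fernhollow=6 Greywater=3 Hollowpine=12 Ironridge=23 Juniper=14 → close Ironridge (overflow 15)
  23÷6 = 3 each, +1 to first 5
Round 2: Briarlake=20 Elkhorn=8 Fernhollow=10 Greywater=7 Hollowpine=16 Juniper=17 → close Juniper (overflow 11)
  17÷5 = 3 each, +1 to first 2
Round 3: Briarlake=24 Elkhorn=12 Fernhollow=13 Greywater=10 Hollowpine=19 → close Briarlake (overflow 11)
  24÷4 = 6 each, +1 to first 0
Round 4: Elkhorn=18 Fernhollow=19 Greywater=16 Hollowpine=25 → close Hollowpine (overflow 16)
  25÷3 = 8 each, +1 to first 1
Round 5: Elkhorn=27 Fernhollow=27 Greywater=24 → close Elkhorn (overflow 21)
  27÷2 = 13 each, +1 to first 1
Round 6: Fernhollow=41 Greywater=37 → close Greywater (overflow 27)
  37÷1 = 37 each, +1 to first 0

Closure order: Ironridge, Juniper, Briarlake, Hollowpine, Elkhorn, Greywater
Last habitat: Fernhollow with 78 animals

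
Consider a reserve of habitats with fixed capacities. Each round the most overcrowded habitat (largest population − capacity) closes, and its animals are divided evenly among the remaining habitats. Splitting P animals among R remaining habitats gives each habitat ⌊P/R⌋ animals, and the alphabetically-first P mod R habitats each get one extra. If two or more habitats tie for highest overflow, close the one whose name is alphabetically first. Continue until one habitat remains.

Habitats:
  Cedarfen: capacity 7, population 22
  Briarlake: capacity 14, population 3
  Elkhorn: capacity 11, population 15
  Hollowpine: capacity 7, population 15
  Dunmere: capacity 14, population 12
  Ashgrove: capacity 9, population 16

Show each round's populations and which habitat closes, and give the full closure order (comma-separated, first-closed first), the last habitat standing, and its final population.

Round 1: Ashgrove=16 Briarlake=3 Cedarfen=22 Dunmere=12 Elkhorn=15 Hollowpine=15 → close Cedarfen (overflow 15)
  22÷5 = 4 each, +1 to first 2
Round 2: Ashgrove=21 Briarlake=8 Dunmere=16 Elkhorn=19 Hollowpine=19 → close Ashgrove (overflow 12)
  21÷4 = 5 each, +1 to first 1
Round 3: Briarlake=14 Dunmere=21 Elkhorn=24 Hollowpine=24 → close Hollowpine (overflow 17)
  24÷3 = 8 each, +1 to first 0
Round 4: Briarlake=22 Dunmere=29 Elkhorn=32 → close Elkhorn (overflow 21)
  32÷2 = 16 each, +1 to first 0
Round 5: Briarlake=38 Dunmere=45 → close Dunmere (overflow 31)
  45÷1 = 45 each, +1 to first 0

Closure order: Cedarfen, Ashgrove, Hollowpine, Elkhorn, Dunmere
Last habitat: Briarlake with 83 animals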